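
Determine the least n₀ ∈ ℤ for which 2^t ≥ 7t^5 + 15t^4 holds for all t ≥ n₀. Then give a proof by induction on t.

n₀ = 27

At t = 26: 67108864 < 90024272, so the inequality fails and n₀ ≥ 27. We prove 2^t ≥ 7t^5 + 15t^4 for all t ≥ 27.
When t = 27: 2^t = 134217728 and 7t^5 + 15t^4 = 108413964, so 134217728 ≥ 108413964.
For the inductive step, assume it holds for an arbitrary m ≥ 27, so 2^m ≥ 7m^5 + 15m^4.
Then 2^(m + 1) = 2·(2^m) ≥ 2·(7m^5 + 15m^4).
Also, for m ≥ 27 we have 2·(7m^5 + 15m^4) ≥ 7(m+1)^5 + 15(m+1)^4, since 2·(7m^5 + 15m^4) − (7(m+1)^5 + 15(m+1)^4) = 7m^5 - 20m^4 - 130m^3 - 160m^2 - 95m - 22, which is nonnegative for all m ≥ 27.
Combining, 2^(m + 1) ≥ 7(m+1)^5 + 15(m+1)^4.
By the principle of mathematical induction, the result holds for all t ≥ 27.
Hence the smallest such n₀ is 27.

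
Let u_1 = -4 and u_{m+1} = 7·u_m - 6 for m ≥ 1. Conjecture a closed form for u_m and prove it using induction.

Computing the first terms: u_1 = -4, u_2 = -34, u_3 = -244. This suggests u_m = -5·7^(m - 1) + 1.
For the base case m = 1: the formula gives -4 = -4 = u_1.
For the inductive step, assume it holds for an arbitrary p ≥ 1, so u_p = -5·7^(p - 1) + 1.
Then u_{p+1} = 7·u_p - 6 = 7·(-5·7^(p - 1) + 1) - 6 = -5·7^p + 1 = -5·7^((p+1) - 1) + 1,
which is the claimed formula at m = p+1.
By the principle of mathematical induction, the result holds for all m ≥ 1.

u_m = -5·7^(m - 1) + 1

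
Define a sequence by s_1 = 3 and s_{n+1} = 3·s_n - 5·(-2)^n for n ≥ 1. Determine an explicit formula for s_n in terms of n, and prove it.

Computing the first terms: s_1 = 3, s_2 = 19, s_3 = 37. This suggests s_n = (-2)^n + 5·3^(n - 1).
When n = 1: the formula gives 3 = 3 = s_1.
Suppose the result is true for n = j, so s_j = (-2)^j + 5·3^(j - 1).
Then s_{j+1} = 3·s_j - 5·(-2)^j = 3·((-2)^j + 5·3^(j - 1)) - 5·(-2)^j = (-2)^(j + 1) + 5·3^j = (-2)^(j+1) + 5·3^((j+1) - 1),
which is the claimed formula at n = j+1.
Hence, by induction on n, the claim holds for every n ≥ 1.

s_n = (-2)^n + 5·3^(n - 1)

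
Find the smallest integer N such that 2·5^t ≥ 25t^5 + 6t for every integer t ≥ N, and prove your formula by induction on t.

N = 9

At t = 8: 781250 < 819248, so the inequality fails and N ≥ 9. We prove 2·5^t ≥ 25t^5 + 6t for all t ≥ 9.
When t = 9: 2·5^t = 3906250 and 25t^5 + 6t = 1476279, so 3906250 ≥ 1476279.
Inductive step: suppose the statement holds for some j ≥ 9, so 2·5^j ≥ 25j^5 + 6j.
Then 2·5^(j + 1) = 5·(2·5^j) ≥ 5·(25j^5 + 6j).
Also, for j ≥ 9 we have 5·(25j^5 + 6j) ≥ 25(j+1)^5 + 6(j+1), since 5·(25j^5 + 6j) − (25(j+1)^5 + 6(j+1)) = 100j^5 - 125j^4 - 250j^3 - 250j^2 - 101j - 31, which is nonnegative for all j ≥ 9.
Combining, 2·5^(j + 1) ≥ 25(j+1)^5 + 6(j+1).
By the principle of mathematical induction, the result holds for all t ≥ 9.
Hence the smallest such N is 9.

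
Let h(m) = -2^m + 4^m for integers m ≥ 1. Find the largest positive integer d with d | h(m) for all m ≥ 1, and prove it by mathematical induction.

Computing the first values: h(1) = 2 and h(2) = 12; gcd(2, 12) = 2, so d ≤ 2.
We prove 2 | -2^m + 4^m for all m ≥ 1 by induction on m.
When m = 1: h(1) = 2 = 2·(1), so 2 | h(1).
Inductive step: suppose the statement holds for some r ≥ 1, i.e. 2 | h(r). Then
4^{r+1} − 2^{r+1} = 4·4^r − 2·2^r = 4·(4^r − 2^r) + (2)·2^r. The first term is divisible by 2 by the inductive hypothesis, and the second term (2)·2^r is divisible by 2 since 2 | 2. Hence 2 | h(r+1).
This completes the induction.
Therefore the largest such d is 2.

d = 2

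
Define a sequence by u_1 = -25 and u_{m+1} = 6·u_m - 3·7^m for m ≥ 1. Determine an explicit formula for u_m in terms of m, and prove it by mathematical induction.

Computing the first terms: u_1 = -25, u_2 = -171, u_3 = -1173. This suggests u_m = -4·6^(m - 1) - 3·7^m.
For the base case m = 1: the formula gives -25 = -25 = u_1.
For the inductive step, assume it holds for an arbitrary k ≥ 1, so u_k = -4·6^(k - 1) - 3·7^k.
Then u_{k+1} = 6·u_k - 3·7^k = 6·(-4·6^(k - 1) - 3·7^k) - 3·7^k = -4·6^k - 3·7^(k + 1) = -4·6^((k+1) - 1) - 3·7^(k+1),
which is the claimed formula at m = k+1.
This completes the induction.

u_m = -4·6^(m - 1) - 3·7^m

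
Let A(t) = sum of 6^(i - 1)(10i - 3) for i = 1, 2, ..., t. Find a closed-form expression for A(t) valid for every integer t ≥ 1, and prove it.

A(t) = 6^t(2t - 1) + 1

We claim A(t) = 6^t(2t - 1) + 1 for all t ≥ 1.
Base case (t = 1): A(1) = 7, and the closed form gives 7. They agree.
Suppose the result is true for t = i, so A(i) = 6^i(2i - 1) + 1.
Then A(i+1) = A(i) + (6^i(10i + 7)) = (6^i(2i - 1) + 1) + (6^i(10i + 7)).
Simplifying, A(i+1) = 12·6^i·i + 6·6^i + 1 = 6^(i+1)(2(i+1) - 1) + 1,
which is the closed form with t = i+1.
Hence, by induction on t, the claim holds for every t ≥ 1.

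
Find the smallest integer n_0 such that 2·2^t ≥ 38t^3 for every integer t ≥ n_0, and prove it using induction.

At t = 16: 131072 < 155648, so the inequality fails and n_0 ≥ 17. We prove 2·2^t ≥ 38t^3 for all t ≥ 17.
For the base case t = 17: 2·2^t = 262144 and 38t^3 = 186694, so 262144 ≥ 186694.
Inductive step: assume the claim holds for t = m, so 2·2^m ≥ 38m^3.
Then 2·2^(m + 1) = 2·(2·2^m) ≥ 2·(38m^3).
Also, for m ≥ 17 we have 2·(38m^3) ≥ 38(m+1)^3, since 2 ≥ (1 + 1/m)^3 for all m ≥ 17.
Combining, 2·2^(m + 1) ≥ 38(m+1)^3.
Hence, by induction on t, the claim holds for every t ≥ 17.
Hence the smallest such n_0 is 17.

n_0 = 17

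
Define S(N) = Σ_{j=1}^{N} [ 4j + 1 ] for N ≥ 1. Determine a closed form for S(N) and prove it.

S(N) = N(2N + 3)

We claim S(N) = N(2N + 3) for all N ≥ 1.
For the base case N = 1: S(1) = 5, and the closed form gives 5. They agree.
Inductive step: assume the claim holds for N = j, so S(j) = j(2j + 3).
Then S(j+1) = S(j) + (4j + 5) = (j(2j + 3)) + (4j + 5).
Simplifying, S(j+1) = (j + 1)(2j + 5) = (j+1)(2(j+1) + 3),
which is the closed form with N = j+1.
By induction, the statement is established for all N ≥ 1.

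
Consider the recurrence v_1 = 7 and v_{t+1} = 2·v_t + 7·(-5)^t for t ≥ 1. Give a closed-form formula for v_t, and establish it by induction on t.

Computing the first terms: v_1 = 7, v_2 = -21, v_3 = 133. This suggests v_t = -(-5)^t + 2^t.
For the base case t = 1: the formula gives 7 = 7 = v_1.
Suppose the result is true for t = i, so v_i = -(-5)^i + 2^i.
Then v_{i+1} = 2·v_i + 7·(-5)^i = 2·(-(-5)^i + 2^i) + 7·(-5)^i = -(-5)^(i + 1) + 2^(i + 1),
which is the claimed formula at t = i+1.
Hence, by induction on t, the claim holds for every t ≥ 1.

v_t = -(-5)^t + 2^t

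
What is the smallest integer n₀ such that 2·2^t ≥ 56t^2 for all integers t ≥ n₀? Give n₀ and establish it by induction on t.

At t = 11: 4096 < 6776, so the inequality fails and n₀ ≥ 12. We prove 2·2^t ≥ 56t^2 for all t ≥ 12.
Base case (t = 12): 2·2^t = 8192 and 56t^2 = 8064, so 8192 ≥ 8064.
Suppose the result is true for t = p, so 2·2^p ≥ 56p^2.
Then 2·2^(p + 1) = 2·(2·2^p) ≥ 2·(56p^2).
Also, for p ≥ 12 we have 2·(56p^2) ≥ 56(p+1)^2, since 2 ≥ (1 + 1/p)^2 for all p ≥ 12.
Combining, 2·2^(p + 1) ≥ 56(p+1)^2.
By induction, the statement is established for all t ≥ 12.
Hence the smallest such n₀ is 12.

n₀ = 12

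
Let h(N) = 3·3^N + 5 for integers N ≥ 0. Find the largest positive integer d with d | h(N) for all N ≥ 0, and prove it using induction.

Computing the first values: h(0) = 8 and h(1) = 14; gcd(8, 14) = 2, so d ≤ 2.
We prove 2 | 3·3^N + 5 for all N ≥ 0 by induction on N.
Base case (N = 0): h(0) = 8 = 2·(4), so 2 | h(0).
For the inductive step, assume it holds for an arbitrary i ≥ 0, i.e. 2 | h(i). Then
h(i+1) = 3·3^(i+1) + 5 = 3·(3·3^i + 5) - 10 = 3·h(i) - 10. The first term is divisible by 2 by the inductive hypothesis, and -10 is divisible by 2. Hence 2 | h(i+1).
By the principle of mathematical induction, the result holds for all N ≥ 0.
Therefore the largest such d is 2.

d = 2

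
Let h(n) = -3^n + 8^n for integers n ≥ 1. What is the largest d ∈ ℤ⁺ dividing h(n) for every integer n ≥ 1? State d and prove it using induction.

d = 5

Computing the first values: h(1) = 5 and h(2) = 55; gcd(5, 55) = 5, so d ≤ 5.
We prove 5 | -3^n + 8^n for all n ≥ 1 by induction on n.
For the base case n = 1: h(1) = 5 = 5·(1), so 5 | h(1).
Inductive step: suppose the statement holds for some j ≥ 1, i.e. 5 | h(j). Then
8^{j+1} − 3^{j+1} = 8·8^j − 3·3^j = 8·(8^j − 3^j) + (5)·3^j. The first term is divisible by 5 by the inductive hypothesis, and the second term (5)·3^j is divisible by 5 since 5 | 5. Hence 5 | h(j+1).
Hence, by induction on n, the claim holds for every n ≥ 1.
Therefore the largest such d is 5.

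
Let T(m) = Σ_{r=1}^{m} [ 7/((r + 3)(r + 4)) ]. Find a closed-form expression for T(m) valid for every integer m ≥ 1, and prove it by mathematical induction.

T(m) = 7m/(4(m + 4))

We claim T(m) = 7m/(4(m + 4)) for all m ≥ 1.
When m = 1: T(1) = 7/20, and the closed form gives 7/20. They agree.
For the inductive step, assume it holds for an arbitrary r ≥ 1, so T(r) = 7r/(4(r + 4)).
Then T(r+1) = T(r) + (7/((r + 4)(r + 5))) = (7r/(4(r + 4))) + (7/((r + 4)(r + 5))).
Simplifying, T(r+1) = 7(r + 1)/(4(r + 5)) = 7(r+1)/(4((r+1) + 4)),
which is the closed form with m = r+1.
By the principle of mathematical induction, the result holds for all m ≥ 1.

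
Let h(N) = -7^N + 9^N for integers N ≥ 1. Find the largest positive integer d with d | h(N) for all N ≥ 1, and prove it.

Computing the first values: h(1) = 2 and h(2) = 32; gcd(2, 32) = 2, so d ≤ 2.
We prove 2 | -7^N + 9^N for all N ≥ 1 by induction on N.
Base case (N = 1): h(1) = 2 = 2·(1), so 2 | h(1).
Suppose the result is true for N = j, i.e. 2 | h(j). Then
9^{j+1} − 7^{j+1} = 9·9^j − 7·7^j = 9·(9^j − 7^j) + (2)·7^j. The first term is divisible by 2 by the inductive hypothesis, and the second term (2)·7^j is divisible by 2 since 2 | 2. Hence 2 | h(j+1).
This completes the induction.
Therefore the largest such d is 2.

d = 2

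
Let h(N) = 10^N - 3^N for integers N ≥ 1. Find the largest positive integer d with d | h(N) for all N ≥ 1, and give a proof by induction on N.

Computing the first values: h(1) = 7 and h(2) = 91; gcd(7, 91) = 7, so d ≤ 7.
We prove 7 | 10^N - 3^N for all N ≥ 1 by induction on N.
When N = 1: h(1) = 7 = 7·(1), so 7 | h(1).
Inductive step: suppose the statement holds for some k ≥ 1, i.e. 7 | h(k). Then
10^{k+1} − 3^{k+1} = 10·10^k − 3·3^k = 10·(10^k − 3^k) + (7)·3^k. The first term is divisible by 7 by the inductive hypothesis, and the second term (7)·3^k is divisible by 7 since 7 | 7. Hence 7 | h(k+1).
By the principle of mathematical induction, the result holds for all N ≥ 1.
Therefore the largest such d is 7.

d = 7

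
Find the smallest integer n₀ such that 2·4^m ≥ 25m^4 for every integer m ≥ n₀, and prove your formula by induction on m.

n₀ = 8

At m = 7: 32768 < 60025, so the inequality fails and n₀ ≥ 8. We prove 2·4^m ≥ 25m^4 for all m ≥ 8.
For the base case m = 8: 2·4^m = 131072 and 25m^4 = 102400, so 131072 ≥ 102400.
Suppose the result is true for m = p, so 2·4^p ≥ 25p^4.
Then 2·4^(p + 1) = 4·(2·4^p) ≥ 4·(25p^4).
Also, for p ≥ 8 we have 4·(25p^4) ≥ 25(p+1)^4, since 4 ≥ (1 + 1/p)^4 for all p ≥ 8.
Combining, 2·4^(p + 1) ≥ 25(p+1)^4.
By induction, the statement is established for all m ≥ 8.
Hence the smallest such n₀ is 8.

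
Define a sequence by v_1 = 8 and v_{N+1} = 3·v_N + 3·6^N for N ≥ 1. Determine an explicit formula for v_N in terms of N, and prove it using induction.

v_N = 2·3^(N - 1) + 6^N

Computing the first terms: v_1 = 8, v_2 = 42, v_3 = 234. This suggests v_N = 2·3^(N - 1) + 6^N.
When N = 1: the formula gives 8 = 8 = v_1.
Suppose the result is true for N = m, so v_m = 2·3^(m - 1) + 6^m.
Then v_{m+1} = 3·v_m + 3·6^m = 3·(2·3^(m - 1) + 6^m) + 3·6^m = 2·3^m + 6^(m + 1) = 2·3^((m+1) - 1) + 6^(m+1),
which is the claimed formula at N = m+1.
By induction, the statement is established for all N ≥ 1.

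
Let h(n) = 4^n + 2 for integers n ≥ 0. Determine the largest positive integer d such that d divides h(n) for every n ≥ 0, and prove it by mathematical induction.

d = 3

Computing the first values: h(0) = 3 and h(1) = 6; gcd(3, 6) = 3, so d ≤ 3.
We prove 3 | 4^n + 2 for all n ≥ 0 by induction on n.
For the base case n = 0: h(0) = 3 = 3·(1), so 3 | h(0).
Inductive step: assume the claim holds for n = i, i.e. 3 | h(i). Then
h(i+1) = 4^(i+1) + 2 = 4·(4^i + 2) - 6 = 4·h(i) - 6. The first term is divisible by 3 by the inductive hypothesis, and -6 is divisible by 3. Hence 3 | h(i+1).
By induction, the statement is established for all n ≥ 0.
Therefore the largest such d is 3.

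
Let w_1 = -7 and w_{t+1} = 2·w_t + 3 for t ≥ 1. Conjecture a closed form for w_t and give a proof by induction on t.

Computing the first terms: w_1 = -7, w_2 = -11, w_3 = -19. This suggests w_t = -2^(t + 1) - 3.
When t = 1: the formula gives -7 = -7 = w_1.
For the inductive step, assume it holds for an arbitrary m ≥ 1, so w_m = -2^(m + 1) - 3.
Then w_{m+1} = 2·w_m + 3 = 2·(-2^(m + 1) - 3) + 3 = -2^(m + 2) - 3 = -2^((m+1) + 1) - 3,
which is the claimed formula at t = m+1.
This completes the induction.

w_t = -2^(t + 1) - 3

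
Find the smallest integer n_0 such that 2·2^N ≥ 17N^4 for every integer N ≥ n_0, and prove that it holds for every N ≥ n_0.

At N = 20: 2097152 < 2720000, so the inequality fails and n_0 ≥ 21. We prove 2·2^N ≥ 17N^4 for all N ≥ 21.
Base step (N = 21): 2·2^N = 4194304 and 17N^4 = 3306177, so 4194304 ≥ 3306177.
Inductive step: assume the claim holds for N = p, so 2·2^p ≥ 17p^4.
Then 2·2^(p + 1) = 2·(2·2^p) ≥ 2·(17p^4).
Also, for p ≥ 21 we have 2·(17p^4) ≥ 17(p+1)^4, since 2 ≥ (1 + 1/p)^4 for all p ≥ 21.
Combining, 2·2^(p + 1) ≥ 17(p+1)^4.
By induction, the statement is established for all N ≥ 21.
Hence the smallest such n_0 is 21.

n_0 = 21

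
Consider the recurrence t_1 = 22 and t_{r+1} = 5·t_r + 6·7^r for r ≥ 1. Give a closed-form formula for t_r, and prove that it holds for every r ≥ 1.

Computing the first terms: t_1 = 22, t_2 = 152, t_3 = 1054. This suggests t_r = 5^(r - 1) + 3·7^r.
For the base case r = 1: the formula gives 22 = 22 = t_1.
Suppose the result is true for r = p, so t_p = 5^(p - 1) + 3·7^p.
Then t_{p+1} = 5·t_p + 6·7^p = 5·(5^(p - 1) + 3·7^p) + 6·7^p = 5^p + 3·7^(p + 1) = 5^((p+1) - 1) + 3·7^(p+1),
which is the claimed formula at r = p+1.
This completes the induction.

t_r = 5^(r - 1) + 3·7^r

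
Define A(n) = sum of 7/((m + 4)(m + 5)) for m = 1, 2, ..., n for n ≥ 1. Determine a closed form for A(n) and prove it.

A(n) = 7n/(5(n + 5))

We claim A(n) = 7n/(5(n + 5)) for all n ≥ 1.
For the base case n = 1: A(1) = 7/30, and the closed form gives 7/30. They agree.
Inductive step: assume the claim holds for n = m, so A(m) = 7m/(5(m + 5)).
Then A(m+1) = A(m) + (7/((m + 5)(m + 6))) = (7m/(5(m + 5))) + (7/((m + 5)(m + 6))).
Simplifying, A(m+1) = 7(m + 1)/(5(m + 6)) = 7(m+1)/(5((m+1) + 5)),
which is the closed form with n = m+1.
This completes the induction.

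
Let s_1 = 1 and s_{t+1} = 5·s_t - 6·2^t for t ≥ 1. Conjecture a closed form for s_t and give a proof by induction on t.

Computing the first terms: s_1 = 1, s_2 = -7, s_3 = -59. This suggests s_t = 2^(t + 1) - 3·5^(t - 1).
Base step (t = 1): the formula gives 1 = 1 = s_1.
For the inductive step, assume it holds for an arbitrary r ≥ 1, so s_r = 2^(r + 1) - 3·5^(r - 1).
Then s_{r+1} = 5·s_r - 6·2^r = 5·(2^(r + 1) - 3·5^(r - 1)) - 6·2^r = 2^(r + 2) - 3·5^r = 2^((r+1) + 1) - 3·5^((r+1) - 1),
which is the claimed formula at t = r+1.
By induction, the statement is established for all t ≥ 1.

s_t = 2^(t + 1) - 3·5^(t - 1)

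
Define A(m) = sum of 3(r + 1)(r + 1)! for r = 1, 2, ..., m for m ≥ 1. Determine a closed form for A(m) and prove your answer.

A(m) = 3(m + 2)! - 6

We claim A(m) = 3(m + 2)! - 6 for all m ≥ 1.
Base case (m = 1): A(1) = 12, and the closed form gives 12. They agree.
Suppose the result is true for m = r, so A(r) = 3(r + 2)! - 6.
Then A(r+1) = A(r) + (3(r + 2)(r + 2)!) = (3(r + 2)! - 6) + (3(r + 2)(r + 2)!).
Simplifying, A(r+1) = 3((r+1) + 2)! - 6,
which is the closed form with m = r+1.
This completes the induction.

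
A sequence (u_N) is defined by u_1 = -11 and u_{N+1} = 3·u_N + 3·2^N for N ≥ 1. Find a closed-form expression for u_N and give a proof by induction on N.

Computing the first terms: u_1 = -11, u_2 = -27, u_3 = -69. This suggests u_N = -3·2^N - 5·3^(N - 1).
For the base case N = 1: the formula gives -11 = -11 = u_1.
For the inductive step, assume it holds for an arbitrary r ≥ 1, so u_r = -3·2^r - 5·3^(r - 1).
Then u_{r+1} = 3·u_r + 3·2^r = 3·(-3·2^r - 5·3^(r - 1)) + 3·2^r = -3·2^(r + 1) - 5·3^r = -3·2^(r+1) - 5·3^((r+1) - 1),
which is the claimed formula at N = r+1.
By induction, the statement is established for all N ≥ 1.

u_N = -3·2^N - 5·3^(N - 1)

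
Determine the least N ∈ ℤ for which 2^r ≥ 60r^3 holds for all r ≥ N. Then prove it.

At r = 18: 262144 < 349920, so the inequality fails and N ≥ 19. We prove 2^r ≥ 60r^3 for all r ≥ 19.
Base case (r = 19): 2^r = 524288 and 60r^3 = 411540, so 524288 ≥ 411540.
Suppose the result is true for r = m, so 2^m ≥ 60m^3.
Then 2^(m + 1) = 2·(2^m) ≥ 2·(60m^3).
Also, for m ≥ 19 we have 2·(60m^3) ≥ 60(m+1)^3, since 2 ≥ (1 + 1/m)^3 for all m ≥ 19.
Combining, 2^(m + 1) ≥ 60(m+1)^3.
This completes the induction.
Hence the smallest such N is 19.

N = 19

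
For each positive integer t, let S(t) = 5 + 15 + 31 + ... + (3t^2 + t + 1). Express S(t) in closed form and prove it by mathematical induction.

S(t) = t(t^2 + 2t + 2)

We claim S(t) = t(t^2 + 2t + 2) for all t ≥ 1.
For the base case t = 1: S(1) = 5, and the closed form gives 5. They agree.
Inductive step: suppose the statement holds for some i ≥ 1, so S(i) = i(i^2 + 2i + 2).
Then S(i+1) = S(i) + (i + 3(i + 1)^2 + 2) = (i(i^2 + 2i + 2)) + (i + 3(i + 1)^2 + 2).
Simplifying, S(i+1) = (i + 1)(i^2 + 4i + 5) = (i+1)((i+1)^2 + 2(i+1) + 2),
which is the closed form with t = i+1.
This completes the induction.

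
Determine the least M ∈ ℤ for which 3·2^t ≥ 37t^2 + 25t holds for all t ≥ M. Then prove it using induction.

At t = 10: 3072 < 3950, so the inequality fails and M ≥ 11. We prove 3·2^t ≥ 37t^2 + 25t for all t ≥ 11.
Base case (t = 11): 3·2^t = 6144 and 37t^2 + 25t = 4752, so 6144 ≥ 4752.
For the inductive step, assume it holds for an arbitrary j ≥ 11, so 3·2^j ≥ 37j^2 + 25j.
Then 3·2^(j + 1) = 2·(3·2^j) ≥ 2·(37j^2 + 25j).
Also, for j ≥ 11 we have 2·(37j^2 + 25j) ≥ 37(j+1)^2 + 25(j+1), since 2·(37j^2 + 25j) − (37(j+1)^2 + 25(j+1)) = 37j^2 - 49j - 62, which is nonnegative for all j ≥ 11.
Combining, 3·2^(j + 1) ≥ 37(j+1)^2 + 25(j+1).
Hence, by induction on t, the claim holds for every t ≥ 11.
Hence the smallest such M is 11.

M = 11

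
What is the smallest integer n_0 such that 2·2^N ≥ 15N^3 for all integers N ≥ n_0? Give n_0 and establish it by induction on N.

At N = 14: 32768 < 41160, so the inequality fails and n_0 ≥ 15. We prove 2·2^N ≥ 15N^3 for all N ≥ 15.
For the base case N = 15: 2·2^N = 65536 and 15N^3 = 50625, so 65536 ≥ 50625.
Suppose the result is true for N = r, so 2·2^r ≥ 15r^3.
Then 2·2^(r + 1) = 2·(2·2^r) ≥ 2·(15r^3).
Also, for r ≥ 15 we have 2·(15r^3) ≥ 15(r+1)^3, since 2 ≥ (1 + 1/r)^3 for all r ≥ 15.
Combining, 2·2^(r + 1) ≥ 15(r+1)^3.
By the principle of mathematical induction, the result holds for all N ≥ 15.
Hence the smallest such n_0 is 15.

n_0 = 15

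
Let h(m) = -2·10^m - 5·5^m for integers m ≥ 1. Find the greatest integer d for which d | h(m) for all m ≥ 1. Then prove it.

d = 5

Computing the first values: h(1) = -45 and h(2) = -325; gcd(-45, -325) = 5, so d ≤ 5.
We prove 5 | -2·10^m - 5·5^m for all m ≥ 1 by induction on m.
When m = 1: h(1) = -45 = 5·(-9), so 5 | h(1).
Inductive step: assume the claim holds for m = k, i.e. 5 | h(k). Then
h(k+1) − 10·h(k) = (-2·10^(k+1) - 5·5^(k+1)) − 10·(-2·10^k - 5·5^k) = (-5)·5^k·(5 − 10) = (25)·5^k. Since 5 | h(k) by the inductive hypothesis, 5 | 10·h(k); and 5 | 25 since 25 = 5·5. Therefore 5 | h(k+1).
By induction, the statement is established for all m ≥ 1.
Therefore the largest such d is 5.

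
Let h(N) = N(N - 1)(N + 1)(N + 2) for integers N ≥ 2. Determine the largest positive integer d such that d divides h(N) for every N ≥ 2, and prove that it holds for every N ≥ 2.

d = 24

Computing the first values: h(2) = 24 and h(3) = 120; gcd(24, 120) = 24, so d ≤ 24.
We prove 24 | N(N - 1)(N + 1)(N + 2) for all N ≥ 2 by induction on N.
For the base case N = 2: h(2) = 24 = 24·(1), so 24 | h(2).
Inductive step: assume the claim holds for N = r, i.e. 24 | h(r). Then
h(r+1) − h(r) = r·(r+1)·(r+2)·(r+3) − (r-1)·r·(r+1)·(r+2) = r·(r+1)·(r+2)·[(r+3) − (r-1)] = 4·r·(r+1)·(r+2). The product of 3 consecutive integers is divisible by (3)! = 6, so h(r+1) − h(r) is divisible by 4·6 = 24. By the inductive hypothesis 24 | h(r), hence 24 | h(r+1).
This completes the induction.
Therefore the largest such d is 24.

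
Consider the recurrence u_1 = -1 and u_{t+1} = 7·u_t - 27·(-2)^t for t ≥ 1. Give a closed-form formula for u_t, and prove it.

Computing the first terms: u_1 = -1, u_2 = 47, u_3 = 221. This suggests u_t = 3(-2)^t + 5·7^(t - 1).
For the base case t = 1: the formula gives -1 = -1 = u_1.
For the inductive step, assume it holds for an arbitrary j ≥ 1, so u_j = 3(-2)^j + 5·7^(j - 1).
Then u_{j+1} = 7·u_j - 27·(-2)^j = 7·(3(-2)^j + 5·7^(j - 1)) - 27·(-2)^j = 3(-2)^(j + 1) + 5·7^j = 3(-2)^(j+1) + 5·7^((j+1) - 1),
which is the claimed formula at t = j+1.
By the principle of mathematical induction, the result holds for all t ≥ 1.

u_t = 3(-2)^t + 5·7^(t - 1)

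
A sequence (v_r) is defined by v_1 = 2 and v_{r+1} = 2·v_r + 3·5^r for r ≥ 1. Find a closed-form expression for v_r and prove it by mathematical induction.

Computing the first terms: v_1 = 2, v_2 = 19, v_3 = 113. This suggests v_r = -3·2^(r - 1) + 5^r.
Base step (r = 1): the formula gives 2 = 2 = v_1.
For the inductive step, assume it holds for an arbitrary p ≥ 1, so v_p = -3·2^(p - 1) + 5^p.
Then v_{p+1} = 2·v_p + 3·5^p = 2·(-3·2^(p - 1) + 5^p) + 3·5^p = -3·2^p + 5^(p + 1) = -3·2^((p+1) - 1) + 5^(p+1),
which is the claimed formula at r = p+1.
Hence, by induction on r, the claim holds for every r ≥ 1.

v_r = -3·2^(r - 1) + 5^r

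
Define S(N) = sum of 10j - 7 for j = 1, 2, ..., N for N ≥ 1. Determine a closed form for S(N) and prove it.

We claim S(N) = N(5N - 2) for all N ≥ 1.
For the base case N = 1: S(1) = 3, and the closed form gives 3. They agree.
Suppose the result is true for N = j, so S(j) = j(5j - 2).
Then S(j+1) = S(j) + (10j + 3) = (j(5j - 2)) + (10j + 3).
Simplifying, S(j+1) = (j + 1)(5j + 3) = (j+1)(5(j+1) - 2),
which is the closed form with N = j+1.
By induction, the statement is established for all N ≥ 1.

S(N) = N(5N - 2)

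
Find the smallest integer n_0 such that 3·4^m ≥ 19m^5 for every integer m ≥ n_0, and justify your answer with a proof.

At m = 9: 786432 < 1121931, so the inequality fails and n_0 ≥ 10. We prove 3·4^m ≥ 19m^5 for all m ≥ 10.
For the base case m = 10: 3·4^m = 3145728 and 19m^5 = 1900000, so 3145728 ≥ 1900000.
Suppose the result is true for m = k, so 3·4^k ≥ 19k^5.
Then 3·4^(k + 1) = 4·(3·4^k) ≥ 4·(19k^5).
Also, for k ≥ 10 we have 4·(19k^5) ≥ 19(k+1)^5, since 4 ≥ (1 + 1/k)^5 for all k ≥ 10.
Combining, 3·4^(k + 1) ≥ 19(k+1)^5.
This completes the induction.
Hence the smallest such n_0 is 10.

n_0 = 10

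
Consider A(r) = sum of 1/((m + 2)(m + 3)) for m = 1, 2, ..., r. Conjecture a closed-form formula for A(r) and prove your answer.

We claim A(r) = r/(3(r + 3)) for all r ≥ 1.
Base case (r = 1): A(1) = 1/12, and the closed form gives 1/12. They agree.
For the inductive step, assume it holds for an arbitrary m ≥ 1, so A(m) = m/(3(m + 3)).
Then A(m+1) = A(m) + (1/((m + 3)(m + 4))) = (m/(3(m + 3))) + (1/((m + 3)(m + 4))).
Simplifying, A(m+1) = (m + 1)/(3(m + 4)) = (m+1)/(3((m+1) + 3)),
which is the closed form with r = m+1.
By the principle of mathematical induction, the result holds for all r ≥ 1.

A(r) = r/(3(r + 3))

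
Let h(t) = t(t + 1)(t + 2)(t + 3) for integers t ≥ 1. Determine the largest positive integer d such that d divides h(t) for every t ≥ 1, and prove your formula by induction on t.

Computing the first values: h(1) = 24 and h(2) = 120; gcd(24, 120) = 24, so d ≤ 24.
We prove 24 | t(t + 1)(t + 2)(t + 3) for all t ≥ 1 by induction on t.
Base step (t = 1): h(1) = 24 = 24·(1), so 24 | h(1).
Suppose the result is true for t = k, i.e. 24 | h(k). Then
h(k+1) − h(k) = (k+1)·(k+2)·(k+3)·(k+4) − k·(k+1)·(k+2)·(k+3) = (k+1)·(k+2)·(k+3)·[(k+4) − k] = 4·(k+1)·(k+2)·(k+3). The product of 3 consecutive integers is divisible by (3)! = 6, so h(k+1) − h(k) is divisible by 4·6 = 24. By the inductive hypothesis 24 | h(k), hence 24 | h(k+1).
By induction, the statement is established for all t ≥ 1.
Therefore the largest such d is 24.

d = 24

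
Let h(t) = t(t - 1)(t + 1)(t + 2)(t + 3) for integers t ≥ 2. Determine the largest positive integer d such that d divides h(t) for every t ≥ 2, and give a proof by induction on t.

Computing the first values: h(2) = 120 and h(3) = 720; gcd(120, 720) = 120, so d ≤ 120.
We prove 120 | t(t - 1)(t + 1)(t + 2)(t + 3) for all t ≥ 2 by induction on t.
Base case (t = 2): h(2) = 120 = 120·(1), so 120 | h(2).
Suppose the result is true for t = p, i.e. 120 | h(p). Then
h(p+1) − h(p) = p·(p+1)·(p+2)·(p+3)·(p+4) − (p-1)·p·(p+1)·(p+2)·(p+3) = p·(p+1)·(p+2)·(p+3)·[(p+4) − (p-1)] = 5·p·(p+1)·(p+2)·(p+3). The product of 4 consecutive integers is divisible by (4)! = 24, so h(p+1) − h(p) is divisible by 5·24 = 120. By the inductive hypothesis 120 | h(p), hence 120 | h(p+1).
By induction, the statement is established for all t ≥ 2.
Therefore the largest such d is 120.

d = 120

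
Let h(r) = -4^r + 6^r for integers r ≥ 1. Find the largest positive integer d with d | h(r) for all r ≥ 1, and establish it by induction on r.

Computing the first values: h(1) = 2 and h(2) = 20; gcd(2, 20) = 2, so d ≤ 2.
We prove 2 | -4^r + 6^r for all r ≥ 1 by induction on r.
Base case (r = 1): h(1) = 2 = 2·(1), so 2 | h(1).
Suppose the result is true for r = i, i.e. 2 | h(i). Then
6^{i+1} − 4^{i+1} = 6·6^i − 4·4^i = 6·(6^i − 4^i) + (2)·4^i. The first term is divisible by 2 by the inductive hypothesis, and the second term (2)·4^i is divisible by 2 since 2 | 2. Hence 2 | h(i+1).
By induction, the statement is established for all r ≥ 1.
Therefore the largest such d is 2.

d = 2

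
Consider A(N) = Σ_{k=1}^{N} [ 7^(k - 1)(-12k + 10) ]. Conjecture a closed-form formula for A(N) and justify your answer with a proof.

A(N) = 2·7^N(-N + 1) - 2

We claim A(N) = 2·7^N(-N + 1) - 2 for all N ≥ 1.
When N = 1: A(1) = -2, and the closed form gives -2. They agree.
For the inductive step, assume it holds for an arbitrary k ≥ 1, so A(k) = 2·7^k(-k + 1) - 2.
Then A(k+1) = A(k) + (7^k(-12k - 2)) = (2·7^k(-k + 1) - 2) + (7^k(-12k - 2)).
Simplifying, A(k+1) = -14·7^k·k - 2 = 2·7^(k+1)(-(k+1) + 1) - 2,
which is the closed form with N = k+1.
By induction, the statement is established for all N ≥ 1.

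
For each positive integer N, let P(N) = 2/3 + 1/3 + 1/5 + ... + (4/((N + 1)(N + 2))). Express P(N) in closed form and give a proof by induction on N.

P(N) = 2N/(N + 2)

We claim P(N) = 2N/(N + 2) for all N ≥ 1.
For the base case N = 1: P(1) = 2/3, and the closed form gives 2/3. They agree.
Inductive step: suppose the statement holds for some m ≥ 1, so P(m) = 2m/(m + 2).
Then P(m+1) = P(m) + (4/((m + 2)(m + 3))) = (2m/(m + 2)) + (4/((m + 2)(m + 3))).
Simplifying, P(m+1) = 2(m + 1)/(m + 3) = 2(m+1)/((m+1) + 2),
which is the closed form with N = m+1.
This completes the induction.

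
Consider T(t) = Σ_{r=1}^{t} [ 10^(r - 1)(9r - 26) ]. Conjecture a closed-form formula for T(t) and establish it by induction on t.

We claim T(t) = 10^t(t - 3) + 3 for all t ≥ 1.
Base step (t = 1): T(1) = -17, and the closed form gives -17. They agree.
For the inductive step, assume it holds for an arbitrary r ≥ 1, so T(r) = 10^r(r - 3) + 3.
Then T(r+1) = T(r) + (10^r(9r - 17)) = (10^r(r - 3) + 3) + (10^r(9r - 17)).
Simplifying, T(r+1) = 10·10^r·r - 20·10^r + 3 = 10^(r+1)((r+1) - 3) + 3,
which is the closed form with t = r+1.
Hence, by induction on t, the claim holds for every t ≥ 1.

T(t) = 10^t(t - 3) + 3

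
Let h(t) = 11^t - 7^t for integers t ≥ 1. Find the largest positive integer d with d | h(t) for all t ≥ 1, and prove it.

Computing the first values: h(1) = 4 and h(2) = 72; gcd(4, 72) = 4, so d ≤ 4.
We prove 4 | 11^t - 7^t for all t ≥ 1 by induction on t.
Base case (t = 1): h(1) = 4 = 4·(1), so 4 | h(1).
Suppose the result is true for t = p, i.e. 4 | h(p). Then
11^{p+1} − 7^{p+1} = 11·11^p − 7·7^p = 11·(11^p − 7^p) + (4)·7^p. The first term is divisible by 4 by the inductive hypothesis, and the second term (4)·7^p is divisible by 4 since 4 | 4. Hence 4 | h(p+1).
Hence, by induction on t, the claim holds for every t ≥ 1.
Therefore the largest such d is 4.

d = 4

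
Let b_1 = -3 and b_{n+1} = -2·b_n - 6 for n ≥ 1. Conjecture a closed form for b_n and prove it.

Computing the first terms: b_1 = -3, b_2 = 0, b_3 = -6. This suggests b_n = -(-2)^(n - 1) - 2.
Base case (n = 1): the formula gives -3 = -3 = b_1.
Inductive step: assume the claim holds for n = m, so b_m = -(-2)^(m - 1) - 2.
Then b_{m+1} = -2·b_m - 6 = -2·(-(-2)^(m - 1) - 2) - 6 = -(-2)^m - 2 = -(-2)^((m+1) - 1) - 2,
which is the claimed formula at n = m+1.
Hence, by induction on n, the claim holds for every n ≥ 1.

b_n = -(-2)^(n - 1) - 2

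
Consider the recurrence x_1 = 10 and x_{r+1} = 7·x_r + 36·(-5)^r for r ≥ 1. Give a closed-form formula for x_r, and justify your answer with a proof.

x_r = -3(-5)^r - 5·7^(r - 1)

Computing the first terms: x_1 = 10, x_2 = -110, x_3 = 130. This suggests x_r = -3(-5)^r - 5·7^(r - 1).
For the base case r = 1: the formula gives 10 = 10 = x_1.
Inductive step: suppose the statement holds for some i ≥ 1, so x_i = -3(-5)^i - 5·7^(i - 1).
Then x_{i+1} = 7·x_i + 36·(-5)^i = 7·(-3(-5)^i - 5·7^(i - 1)) + 36·(-5)^i = -3(-5)^(i + 1) - 5·7^i = -3(-5)^(i+1) - 5·7^((i+1) - 1),
which is the claimed formula at r = i+1.
By the principle of mathematical induction, the result holds for all r ≥ 1.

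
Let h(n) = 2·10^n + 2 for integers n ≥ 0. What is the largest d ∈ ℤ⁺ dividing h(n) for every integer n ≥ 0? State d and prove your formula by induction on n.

Computing the first values: h(0) = 4 and h(1) = 22; gcd(4, 22) = 2, so d ≤ 2.
We prove 2 | 2·10^n + 2 for all n ≥ 0 by induction on n.
Base case (n = 0): h(0) = 4 = 2·(2), so 2 | h(0).
Inductive step: suppose the statement holds for some k ≥ 0, i.e. 2 | h(k). Then
h(k+1) = 2·10^(k+1) + 2 = 10·(2·10^k + 2) - 18 = 10·h(k) - 18. The first term is divisible by 2 by the inductive hypothesis, and -18 is divisible by 2. Hence 2 | h(k+1).
By the principle of mathematical induction, the result holds for all n ≥ 0.
Therefore the largest such d is 2.

d = 2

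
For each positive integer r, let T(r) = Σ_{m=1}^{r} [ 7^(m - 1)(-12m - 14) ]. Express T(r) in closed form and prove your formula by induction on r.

We claim T(r) = -2·7^r(r + 1) + 2 for all r ≥ 1.
For the base case r = 1: T(1) = -26, and the closed form gives -26. They agree.
For the inductive step, assume it holds for an arbitrary m ≥ 1, so T(m) = -2·7^m(m + 1) + 2.
Then T(m+1) = T(m) + (7^m(-12m - 26)) = (-2·7^m(m + 1) + 2) + (7^m(-12m - 26)).
Simplifying, T(m+1) = -14·7^m·m - 28·7^m + 2 = -2·7^(m+1)((m+1) + 1) + 2,
which is the closed form with r = m+1.
Hence, by induction on r, the claim holds for every r ≥ 1.

T(r) = -2·7^r(r + 1) + 2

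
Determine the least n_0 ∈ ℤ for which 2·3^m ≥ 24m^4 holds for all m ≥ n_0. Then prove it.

At m = 10: 118098 < 240000, so the inequality fails and n_0 ≥ 11. We prove 2·3^m ≥ 24m^4 for all m ≥ 11.
For the base case m = 11: 2·3^m = 354294 and 24m^4 = 351384, so 354294 ≥ 351384.
Inductive step: assume the claim holds for m = p, so 2·3^p ≥ 24p^4.
Then 2·3^(p + 1) = 3·(2·3^p) ≥ 3·(24p^4).
Also, for p ≥ 11 we have 3·(24p^4) ≥ 24(p+1)^4, since 3 ≥ (1 + 1/p)^4 for all p ≥ 11.
Combining, 2·3^(p + 1) ≥ 24(p+1)^4.
By induction, the statement is established for all m ≥ 11.
Hence the smallest such n_0 is 11.

n_0 = 11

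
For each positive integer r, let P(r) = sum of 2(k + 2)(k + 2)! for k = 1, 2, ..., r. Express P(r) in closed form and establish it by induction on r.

P(r) = 2(r + 3)! - 12

We claim P(r) = 2(r + 3)! - 12 for all r ≥ 1.
For the base case r = 1: P(1) = 36, and the closed form gives 36. They agree.
For the inductive step, assume it holds for an arbitrary k ≥ 1, so P(k) = 2(k + 3)! - 12.
Then P(k+1) = P(k) + (2(k + 3)(k + 3)!) = (2(k + 3)! - 12) + (2(k + 3)(k + 3)!).
Simplifying, P(k+1) = 2((k+1) + 3)! - 12,
which is the closed form with r = k+1.
This completes the induction.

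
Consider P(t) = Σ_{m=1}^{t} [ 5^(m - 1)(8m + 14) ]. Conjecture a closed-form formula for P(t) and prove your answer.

We claim P(t) = 5^t(2t + 3) - 3 for all t ≥ 1.
When t = 1: P(1) = 22, and the closed form gives 22. They agree.
Inductive step: assume the claim holds for t = m, so P(m) = 5^m(2m + 3) - 3.
Then P(m+1) = P(m) + (5^m(8m + 22)) = (5^m(2m + 3) - 3) + (5^m(8m + 22)).
Simplifying, P(m+1) = 10·5^m·m + 25·5^m - 3 = 5^(m+1)(2(m+1) + 3) - 3,
which is the closed form with t = m+1.
By induction, the statement is established for all t ≥ 1.

P(t) = 5^t(2t + 3) - 3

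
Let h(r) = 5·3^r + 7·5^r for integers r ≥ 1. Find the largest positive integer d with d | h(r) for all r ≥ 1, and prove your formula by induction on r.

d = 10

Computing the first values: h(1) = 50 and h(2) = 220; gcd(50, 220) = 10, so d ≤ 10.
We prove 10 | 5·3^r + 7·5^r for all r ≥ 1 by induction on r.
For the base case r = 1: h(1) = 50 = 10·(5), so 10 | h(1).
Inductive step: suppose the statement holds for some p ≥ 1, i.e. 10 | h(p). Then
h(p+1) − 5·h(p) = (5·3^(p+1) + 7·5^(p+1)) − 5·(5·3^p + 7·5^p) = (5)·3^p·(3 − 5) = (-10)·3^p. Since 10 | h(p) by the inductive hypothesis, 10 | 5·h(p); and 10 | -10 since -10 = 10·-1. Therefore 10 | h(p+1).
By the principle of mathematical induction, the result holds for all r ≥ 1.
Therefore the largest such d is 10.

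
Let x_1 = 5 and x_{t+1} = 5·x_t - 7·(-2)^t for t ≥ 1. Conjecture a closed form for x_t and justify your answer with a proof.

Computing the first terms: x_1 = 5, x_2 = 39, x_3 = 167. This suggests x_t = (-2)^t + 7·5^(t - 1).
Base step (t = 1): the formula gives 5 = 5 = x_1.
Inductive step: suppose the statement holds for some i ≥ 1, so x_i = (-2)^i + 7·5^(i - 1).
Then x_{i+1} = 5·x_i - 7·(-2)^i = 5·((-2)^i + 7·5^(i - 1)) - 7·(-2)^i = (-2)^(i + 1) + 7·5^i = (-2)^(i+1) + 7·5^((i+1) - 1),
which is the claimed formula at t = i+1.
Hence, by induction on t, the claim holds for every t ≥ 1.

x_t = (-2)^t + 7·5^(t - 1)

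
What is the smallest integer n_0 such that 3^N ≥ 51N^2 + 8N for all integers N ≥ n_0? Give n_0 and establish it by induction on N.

At N = 7: 2187 < 2555, so the inequality fails and n_0 ≥ 8. We prove 3^N ≥ 51N^2 + 8N for all N ≥ 8.
Base case (N = 8): 3^N = 6561 and 51N^2 + 8N = 3328, so 6561 ≥ 3328.
Inductive step: suppose the statement holds for some p ≥ 8, so 3^p ≥ 51p^2 + 8p.
Then 3^(p + 1) = 3·(3^p) ≥ 3·(51p^2 + 8p).
Also, for p ≥ 8 we have 3·(51p^2 + 8p) ≥ 51(p+1)^2 + 8(p+1), since 3·(51p^2 + 8p) − (51(p+1)^2 + 8(p+1)) = 102p^2 - 86p - 59, which is nonnegative for all p ≥ 8.
Combining, 3^(p + 1) ≥ 51(p+1)^2 + 8(p+1).
This completes the induction.
Hence the smallest such n_0 is 8.

n_0 = 8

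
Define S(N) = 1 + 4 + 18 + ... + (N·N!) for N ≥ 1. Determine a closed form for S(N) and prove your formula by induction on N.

S(N) = (N + 1)! - 1

We claim S(N) = (N + 1)! - 1 for all N ≥ 1.
Base case (N = 1): S(1) = 1, and the closed form gives 1. They agree.
Inductive step: assume the claim holds for N = i, so S(i) = (i + 1)! - 1.
Then S(i+1) = S(i) + ((i + 1)(i + 1)!) = ((i + 1)! - 1) + ((i + 1)(i + 1)!).
Simplifying, S(i+1) = ((i+1) + 1)! - 1,
which is the closed form with N = i+1.
Hence, by induction on N, the claim holds for every N ≥ 1.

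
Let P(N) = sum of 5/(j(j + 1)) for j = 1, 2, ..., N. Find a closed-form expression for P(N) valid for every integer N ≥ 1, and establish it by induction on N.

P(N) = 5N/(N + 1)

We claim P(N) = 5N/(N + 1) for all N ≥ 1.
For the base case N = 1: P(1) = 5/2, and the closed form gives 5/2. They agree.
For the inductive step, assume it holds for an arbitrary j ≥ 1, so P(j) = 5j/(j + 1).
Then P(j+1) = P(j) + (5/((j + 1)(j + 2))) = (5j/(j + 1)) + (5/((j + 1)(j + 2))).
Simplifying, P(j+1) = 5(j + 1)/(j + 2) = 5(j+1)/((j+1) + 1),
which is the closed form with N = j+1.
Hence, by induction on N, the claim holds for every N ≥ 1.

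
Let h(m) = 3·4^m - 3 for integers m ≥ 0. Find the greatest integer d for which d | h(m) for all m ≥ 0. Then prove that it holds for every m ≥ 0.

Computing the first values: h(0) = 0 and h(1) = 9; gcd(0, 9) = 9, so d ≤ 9.
We prove 9 | 3·4^m - 3 for all m ≥ 0 by induction on m.
Base step (m = 0): h(0) = 0 = 9·(0), so 9 | h(0).
Inductive step: suppose the statement holds for some k ≥ 0, i.e. 9 | h(k). Then
h(k+1) = 3·4^(k+1) - 3 = 4·(3·4^k - 3) + 9 = 4·h(k) + 9. The first term is divisible by 9 by the inductive hypothesis, and 9 is divisible by 9. Hence 9 | h(k+1).
Hence, by induction on m, the claim holds for every m ≥ 0.
Therefore the largest such d is 9.

d = 9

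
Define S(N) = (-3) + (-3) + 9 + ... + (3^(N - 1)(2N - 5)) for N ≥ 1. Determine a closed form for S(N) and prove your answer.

We claim S(N) = 3^N(N - 3) + 3 for all N ≥ 1.
For the base case N = 1: S(1) = -3, and the closed form gives -3. They agree.
Inductive step: suppose the statement holds for some r ≥ 1, so S(r) = 3^r(r - 3) + 3.
Then S(r+1) = S(r) + (3^r(2r - 3)) = (3^r(r - 3) + 3) + (3^r(2r - 3)).
Simplifying, S(r+1) = 3·3^r·r - 6·3^r + 3 = 3^(r+1)((r+1) - 3) + 3,
which is the closed form with N = r+1.
Hence, by induction on N, the claim holds for every N ≥ 1.

S(N) = 3^N(N - 3) + 3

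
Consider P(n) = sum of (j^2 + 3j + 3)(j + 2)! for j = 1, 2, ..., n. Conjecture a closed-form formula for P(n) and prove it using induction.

We claim P(n) = (n + 1)(n + 3)! - 6 for all n ≥ 1.
Base step (n = 1): P(1) = 42, and the closed form gives 42. They agree.
Suppose the result is true for n = j, so P(j) = (j + 1)(j + 3)! - 6.
Then P(j+1) = P(j) + ((j^2 + 5j + 7)(j + 3)!) = ((j + 1)(j + 3)! - 6) + ((j^2 + 5j + 7)(j + 3)!).
Simplifying, P(j+1) = ((j+1) + 1)((j+1) + 3)! - 6,
which is the closed form with n = j+1.
Hence, by induction on n, the claim holds for every n ≥ 1.

P(n) = (n + 1)(n + 3)! - 6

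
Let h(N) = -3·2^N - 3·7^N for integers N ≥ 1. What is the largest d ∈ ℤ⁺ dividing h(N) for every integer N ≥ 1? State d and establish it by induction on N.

Computing the first values: h(1) = -27 and h(2) = -159; gcd(-27, -159) = 3, so d ≤ 3.
We prove 3 | -3·2^N - 3·7^N for all N ≥ 1 by induction on N.
When N = 1: h(1) = -27 = 3·(-9), so 3 | h(1).
For the inductive step, assume it holds for an arbitrary p ≥ 1, i.e. 3 | h(p). Then
h(p+1) − 7·h(p) = (-3·2^(p+1) - 3·7^(p+1)) − 7·(-3·2^p - 3·7^p) = (-3)·2^p·(2 − 7) = (15)·2^p. Since 3 | h(p) by the inductive hypothesis, 3 | 7·h(p); and 3 | 15 since 15 = 3·5. Therefore 3 | h(p+1).
By the principle of mathematical induction, the result holds for all N ≥ 1.
Therefore the largest such d is 3.

d = 3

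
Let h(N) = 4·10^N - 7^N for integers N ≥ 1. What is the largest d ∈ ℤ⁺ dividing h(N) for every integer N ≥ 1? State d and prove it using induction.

d = 3

Computing the first values: h(1) = 33 and h(2) = 351; gcd(33, 351) = 3, so d ≤ 3.
We prove 3 | 4·10^N - 7^N for all N ≥ 1 by induction on N.
When N = 1: h(1) = 33 = 3·(11), so 3 | h(1).
Inductive step: suppose the statement holds for some i ≥ 1, i.e. 3 | h(i). Then
h(i+1) − 10·h(i) = (4·10^(i+1) - 7^(i+1)) − 10·(4·10^i - 7^i) = (-1)·7^i·(7 − 10) = (3)·7^i. Since 3 | h(i) by the inductive hypothesis, 3 | 10·h(i); and 3 | 3 since 3 = 3·1. Therefore 3 | h(i+1).
By induction, the statement is established for all N ≥ 1.
Therefore the largest such d is 3.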